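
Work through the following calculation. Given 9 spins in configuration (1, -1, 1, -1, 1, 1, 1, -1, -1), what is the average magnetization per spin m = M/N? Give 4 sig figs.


Step 1: Count up spins (+1): 5, down spins (-1): 4
Step 2: Total magnetization M = 5 - 4 = 1
Step 3: m = M/N = 1/9 = 0.1111

0.1111


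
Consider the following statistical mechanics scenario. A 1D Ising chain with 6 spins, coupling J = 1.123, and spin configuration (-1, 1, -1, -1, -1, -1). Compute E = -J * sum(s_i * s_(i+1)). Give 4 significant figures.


Step 1: Nearest-neighbor products: -1, -1, 1, 1, 1
Step 2: Sum of products = 1
Step 3: E = -1.123 * 1 = -1.123

-1.123


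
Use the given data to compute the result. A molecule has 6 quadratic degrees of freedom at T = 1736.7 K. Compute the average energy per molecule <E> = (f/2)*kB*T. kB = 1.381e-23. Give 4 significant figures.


Step 1: f/2 = 6/2 = 3
Step 2: kB*T = 1.381e-23 * 1736.7 = 2.398e-20
Step 3: <E> = 3 * 2.398e-20 = 7.195e-20 J

7.195e-20


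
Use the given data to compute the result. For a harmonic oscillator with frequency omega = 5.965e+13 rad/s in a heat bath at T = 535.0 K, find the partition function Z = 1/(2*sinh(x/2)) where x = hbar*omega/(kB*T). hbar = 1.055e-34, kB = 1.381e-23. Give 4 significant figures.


Step 1: Compute x = hbar*omega/(kB*T) = 1.055e-34*5.965e+13/(1.381e-23*535.0) = 0.8518
Step 2: x/2 = 0.4259
Step 3: sinh(x/2) = 0.4389
Step 4: Z = 1/(2*0.4389) = 1.139

1.139


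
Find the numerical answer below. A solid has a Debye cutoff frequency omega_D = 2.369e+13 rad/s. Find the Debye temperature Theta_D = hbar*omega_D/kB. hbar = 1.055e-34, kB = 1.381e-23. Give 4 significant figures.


Step 1: hbar*omega_D = 1.055e-34 * 2.369e+13 = 2.499e-21 J
Step 2: Theta_D = 2.499e-21 / 1.381e-23
Step 3: Theta_D = 181 K

181


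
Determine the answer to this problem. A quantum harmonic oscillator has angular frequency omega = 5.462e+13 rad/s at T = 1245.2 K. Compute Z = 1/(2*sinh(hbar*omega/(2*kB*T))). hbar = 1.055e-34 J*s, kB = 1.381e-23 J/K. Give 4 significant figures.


Step 1: Compute x = hbar*omega/(kB*T) = 1.055e-34*5.462e+13/(1.381e-23*1245.2) = 0.3351
Step 2: x/2 = 0.1675
Step 3: sinh(x/2) = 0.1683
Step 4: Z = 1/(2*0.1683) = 2.97

2.97


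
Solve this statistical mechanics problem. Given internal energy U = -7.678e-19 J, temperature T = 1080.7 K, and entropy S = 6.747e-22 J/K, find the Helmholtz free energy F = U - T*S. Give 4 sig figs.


Step 1: T*S = 1080.7 * 6.747e-22 = 7.291e-19 J
Step 2: F = U - T*S = -7.678e-19 - 7.291e-19
Step 3: F = -1.497e-18 J

-1.497e-18


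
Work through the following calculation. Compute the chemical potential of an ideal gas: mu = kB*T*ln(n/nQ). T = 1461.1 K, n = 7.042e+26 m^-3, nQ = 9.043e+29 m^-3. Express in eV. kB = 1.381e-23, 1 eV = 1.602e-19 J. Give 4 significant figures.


Step 1: n/nQ = 7.042e+26/9.043e+29 = 0.0007787
Step 2: ln(n/nQ) = -7.158
Step 3: mu = kB*T*ln(n/nQ) = 2.018e-20*-7.158 = -1.444e-19 J
Step 4: Convert to eV: -1.444e-19/1.602e-19 = -0.9016 eV

-0.9016


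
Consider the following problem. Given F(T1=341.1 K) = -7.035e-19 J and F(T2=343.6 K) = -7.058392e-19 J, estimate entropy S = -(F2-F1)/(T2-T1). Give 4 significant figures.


Step 1: dF = F2 - F1 = -7.058392e-19 - (-7.035e-19) = -2.3392e-21 J
Step 2: dT = T2 - T1 = 343.6 - 341.1 = 2.5 K
Step 3: S = -dF/dT = -(-2.3392e-21)/2.5 = 9.357e-22 J/K

9.357e-22


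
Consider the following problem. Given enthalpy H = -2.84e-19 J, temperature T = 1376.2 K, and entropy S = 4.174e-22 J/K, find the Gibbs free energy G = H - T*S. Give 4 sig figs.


Step 1: T*S = 1376.2 * 4.174e-22 = 5.744e-19 J
Step 2: G = H - T*S = -2.84e-19 - 5.744e-19
Step 3: G = -8.584e-19 J

-8.584e-19


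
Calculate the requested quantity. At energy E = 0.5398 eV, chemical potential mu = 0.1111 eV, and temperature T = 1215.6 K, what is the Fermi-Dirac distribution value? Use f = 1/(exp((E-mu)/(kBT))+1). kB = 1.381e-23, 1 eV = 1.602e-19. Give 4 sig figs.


Step 1: (E - mu) = 0.5398 - 0.1111 = 0.4287 eV
Step 2: Convert: (E-mu)*eV = 6.868e-20 J
Step 3: x = (E-mu)*eV/(kB*T) = 4.091
Step 4: f = 1/(exp(4.091)+1) = 0.01645

0.01645


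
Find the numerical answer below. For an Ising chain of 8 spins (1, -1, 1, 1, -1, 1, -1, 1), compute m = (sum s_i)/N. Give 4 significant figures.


Step 1: Count up spins (+1): 5, down spins (-1): 3
Step 2: Total magnetization M = 5 - 3 = 2
Step 3: m = M/N = 2/8 = 0.25

0.25


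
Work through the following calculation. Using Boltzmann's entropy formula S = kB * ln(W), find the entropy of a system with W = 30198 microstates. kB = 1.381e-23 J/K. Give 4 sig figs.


Step 1: ln(W) = ln(30198) = 10.32
Step 2: S = kB * ln(W) = 1.381e-23 * 10.32
Step 3: S = 1.425e-22 J/K

1.425e-22


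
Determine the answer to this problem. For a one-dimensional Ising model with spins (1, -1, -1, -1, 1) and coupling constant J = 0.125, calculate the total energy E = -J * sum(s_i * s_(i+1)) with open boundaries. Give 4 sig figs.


Step 1: Nearest-neighbor products: -1, 1, 1, -1
Step 2: Sum of products = 0
Step 3: E = -0.125 * 0 = 0

0


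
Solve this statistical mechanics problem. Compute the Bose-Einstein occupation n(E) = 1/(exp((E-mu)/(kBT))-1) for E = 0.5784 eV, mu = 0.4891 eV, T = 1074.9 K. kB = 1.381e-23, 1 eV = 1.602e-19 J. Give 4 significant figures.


Step 1: (E - mu) = 0.0893 eV
Step 2: x = (E-mu)*eV/(kB*T) = 0.0893*1.602e-19/(1.381e-23*1074.9) = 0.9637
Step 3: exp(x) = 2.621
Step 4: n = 1/(exp(x)-1) = 0.6167

0.6167


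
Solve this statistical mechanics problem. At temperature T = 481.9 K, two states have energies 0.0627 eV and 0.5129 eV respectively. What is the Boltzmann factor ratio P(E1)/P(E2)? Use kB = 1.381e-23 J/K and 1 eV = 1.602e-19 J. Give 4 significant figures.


Step 1: Compute energy difference dE = E1 - E2 = 0.0627 - 0.5129 = -0.4502 eV
Step 2: Convert to Joules: dE_J = -0.4502 * 1.602e-19 = -7.212e-20 J
Step 3: Compute exponent = -dE_J / (kB * T) = -(-7.212e-20) / (1.381e-23 * 481.9) = 10.84
Step 4: P(E1)/P(E2) = exp(10.84) = 5.088e+04

5.088e+04


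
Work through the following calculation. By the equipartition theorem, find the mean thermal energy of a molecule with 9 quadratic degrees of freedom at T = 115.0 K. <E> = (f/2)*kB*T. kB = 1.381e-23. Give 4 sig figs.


Step 1: f/2 = 9/2 = 4.5
Step 2: kB*T = 1.381e-23 * 115.0 = 1.588e-21
Step 3: <E> = 4.5 * 1.588e-21 = 7.147e-21 J

7.147e-21


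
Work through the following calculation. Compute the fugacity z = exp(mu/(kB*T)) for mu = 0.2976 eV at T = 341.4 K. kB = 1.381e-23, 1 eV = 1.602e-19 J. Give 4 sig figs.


Step 1: Convert mu to Joules: 0.2976*1.602e-19 = 4.768e-20 J
Step 2: kB*T = 1.381e-23*341.4 = 4.715e-21 J
Step 3: mu/(kB*T) = 10.11
Step 4: z = exp(10.11) = 2.464e+04

2.464e+04


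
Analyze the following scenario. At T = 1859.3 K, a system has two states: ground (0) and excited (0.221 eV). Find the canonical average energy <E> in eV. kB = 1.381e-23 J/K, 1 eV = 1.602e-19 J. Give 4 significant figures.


Step 1: beta*E = 0.221*1.602e-19/(1.381e-23*1859.3) = 1.379
Step 2: exp(-beta*E) = 0.2519
Step 3: <E> = 0.221*0.2519/(1+0.2519) = 0.04446 eV

0.04446


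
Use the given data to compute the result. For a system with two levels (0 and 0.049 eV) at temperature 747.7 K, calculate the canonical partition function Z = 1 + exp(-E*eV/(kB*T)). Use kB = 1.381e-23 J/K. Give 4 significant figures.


Step 1: Compute beta*E = E*eV/(kB*T) = 0.049*1.602e-19/(1.381e-23*747.7) = 0.7602
Step 2: exp(-beta*E) = exp(-0.7602) = 0.4676
Step 3: Z = 1 + 0.4676 = 1.468

1.468


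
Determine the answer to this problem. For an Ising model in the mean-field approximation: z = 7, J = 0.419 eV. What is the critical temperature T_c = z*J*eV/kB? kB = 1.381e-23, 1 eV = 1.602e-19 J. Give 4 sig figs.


Step 1: z*J = 7*0.419 = 2.933 eV
Step 2: Convert to Joules: 2.933*1.602e-19 = 4.699e-19 J
Step 3: T_c = 4.699e-19 / 1.381e-23 = 3.402e+04 K

3.402e+04


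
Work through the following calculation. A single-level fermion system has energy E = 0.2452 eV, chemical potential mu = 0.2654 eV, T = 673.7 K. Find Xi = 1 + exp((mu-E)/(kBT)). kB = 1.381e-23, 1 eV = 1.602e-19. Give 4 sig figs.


Step 1: (mu - E) = 0.2654 - 0.2452 = 0.0202 eV
Step 2: x = (mu-E)*eV/(kB*T) = 0.0202*1.602e-19/(1.381e-23*673.7) = 0.3478
Step 3: exp(x) = 1.416
Step 4: Xi = 1 + 1.416 = 2.416

2.416


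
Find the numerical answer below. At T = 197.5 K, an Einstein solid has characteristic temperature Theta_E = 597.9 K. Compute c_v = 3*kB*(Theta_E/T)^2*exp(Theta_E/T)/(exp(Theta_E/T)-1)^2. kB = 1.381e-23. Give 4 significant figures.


Step 1: x = Theta_E/T = 597.9/197.5 = 3.027
Step 2: x^2 = 9.165
Step 3: exp(x) = 20.64
Step 4: c_v = 3*1.381e-23*9.165*20.64/(20.64-1)^2 = 2.031e-23

2.031e-23


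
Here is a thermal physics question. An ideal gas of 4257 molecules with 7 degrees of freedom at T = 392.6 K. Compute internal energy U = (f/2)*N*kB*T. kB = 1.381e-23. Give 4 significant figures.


Step 1: f/2 = 7/2 = 3.5
Step 2: N*kB*T = 4257*1.381e-23*392.6 = 2.308e-17
Step 3: U = 3.5 * 2.308e-17 = 8.078e-17 J

8.078e-17


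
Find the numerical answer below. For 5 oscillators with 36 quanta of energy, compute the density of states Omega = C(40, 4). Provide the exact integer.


Step 1: Use binomial coefficient C(40, 4)
Step 2: Numerator = 40! / 36!
Step 3: Denominator = 4!
Step 4: Omega = 91390

91390


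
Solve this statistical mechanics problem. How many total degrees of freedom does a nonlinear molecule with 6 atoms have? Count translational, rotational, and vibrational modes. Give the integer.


Step 1: Translational DOF = 3
Step 2: Rotational DOF (nonlinear) = 3
Step 3: Vibrational DOF = 3*6 - 6 = 12
Step 4: Total = 3 + 3 + 12 = 18

18


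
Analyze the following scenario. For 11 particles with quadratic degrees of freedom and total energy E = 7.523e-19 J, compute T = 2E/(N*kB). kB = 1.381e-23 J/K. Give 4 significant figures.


Step 1: Numerator = 2*E = 2*7.523e-19 = 1.505e-18 J
Step 2: Denominator = N*kB = 11*1.381e-23 = 1.519e-22
Step 3: T = 1.505e-18 / 1.519e-22 = 9905 K

9905


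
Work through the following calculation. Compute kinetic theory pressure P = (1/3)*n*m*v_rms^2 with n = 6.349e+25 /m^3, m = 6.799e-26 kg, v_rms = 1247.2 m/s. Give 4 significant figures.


Step 1: v_rms^2 = 1247.2^2 = 1.556e+06
Step 2: n*m = 6.349e+25*6.799e-26 = 4.317
Step 3: P = (1/3)*4.317*1.556e+06 = 2.238e+06 Pa

2.238e+06


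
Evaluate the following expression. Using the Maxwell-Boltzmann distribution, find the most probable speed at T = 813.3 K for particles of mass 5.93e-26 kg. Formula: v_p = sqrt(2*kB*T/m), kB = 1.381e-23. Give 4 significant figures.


Step 1: Numerator = 2*kB*T = 2*1.381e-23*813.3 = 2.246e-20
Step 2: Ratio = 2.246e-20 / 5.93e-26 = 3.788e+05
Step 3: v_p = sqrt(3.788e+05) = 615.5 m/s

615.5


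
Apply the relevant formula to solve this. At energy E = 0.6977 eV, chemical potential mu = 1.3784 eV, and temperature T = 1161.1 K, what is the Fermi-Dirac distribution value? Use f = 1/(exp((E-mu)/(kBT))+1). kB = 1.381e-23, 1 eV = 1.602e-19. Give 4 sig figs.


Step 1: (E - mu) = 0.6977 - 1.3784 = -0.6807 eV
Step 2: Convert: (E-mu)*eV = -1.09e-19 J
Step 3: x = (E-mu)*eV/(kB*T) = -6.801
Step 4: f = 1/(exp(-6.801)+1) = 0.9989

0.9989


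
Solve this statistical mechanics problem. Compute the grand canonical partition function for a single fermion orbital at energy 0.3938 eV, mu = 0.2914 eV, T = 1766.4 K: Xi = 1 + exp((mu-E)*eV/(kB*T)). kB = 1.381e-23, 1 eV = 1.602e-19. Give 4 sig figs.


Step 1: (mu - E) = 0.2914 - 0.3938 = -0.1024 eV
Step 2: x = (mu-E)*eV/(kB*T) = -0.1024*1.602e-19/(1.381e-23*1766.4) = -0.6725
Step 3: exp(x) = 0.5104
Step 4: Xi = 1 + 0.5104 = 1.51

1.51


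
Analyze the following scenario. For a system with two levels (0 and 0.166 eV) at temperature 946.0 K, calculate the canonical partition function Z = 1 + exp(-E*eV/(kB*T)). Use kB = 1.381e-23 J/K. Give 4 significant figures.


Step 1: Compute beta*E = E*eV/(kB*T) = 0.166*1.602e-19/(1.381e-23*946.0) = 2.036
Step 2: exp(-beta*E) = exp(-2.036) = 0.1306
Step 3: Z = 1 + 0.1306 = 1.131

1.131


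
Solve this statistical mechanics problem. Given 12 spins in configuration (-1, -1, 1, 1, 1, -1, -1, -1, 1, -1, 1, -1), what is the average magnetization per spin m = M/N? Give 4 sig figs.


Step 1: Count up spins (+1): 5, down spins (-1): 7
Step 2: Total magnetization M = 5 - 7 = -2
Step 3: m = M/N = -2/12 = -0.1667

-0.1667


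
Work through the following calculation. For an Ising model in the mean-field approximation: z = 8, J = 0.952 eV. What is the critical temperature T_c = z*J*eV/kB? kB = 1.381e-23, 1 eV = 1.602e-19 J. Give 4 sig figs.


Step 1: z*J = 8*0.952 = 7.616 eV
Step 2: Convert to Joules: 7.616*1.602e-19 = 1.22e-18 J
Step 3: T_c = 1.22e-18 / 1.381e-23 = 8.835e+04 K

8.835e+04


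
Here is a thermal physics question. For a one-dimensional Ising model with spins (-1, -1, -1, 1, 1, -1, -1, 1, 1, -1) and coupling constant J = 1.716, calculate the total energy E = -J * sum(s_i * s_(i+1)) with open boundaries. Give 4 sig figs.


Step 1: Nearest-neighbor products: 1, 1, -1, 1, -1, 1, -1, 1, -1
Step 2: Sum of products = 1
Step 3: E = -1.716 * 1 = -1.716

-1.716


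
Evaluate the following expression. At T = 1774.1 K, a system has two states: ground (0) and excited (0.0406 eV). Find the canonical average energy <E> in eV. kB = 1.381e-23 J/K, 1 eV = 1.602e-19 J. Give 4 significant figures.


Step 1: beta*E = 0.0406*1.602e-19/(1.381e-23*1774.1) = 0.2655
Step 2: exp(-beta*E) = 0.7668
Step 3: <E> = 0.0406*0.7668/(1+0.7668) = 0.01762 eV

0.01762


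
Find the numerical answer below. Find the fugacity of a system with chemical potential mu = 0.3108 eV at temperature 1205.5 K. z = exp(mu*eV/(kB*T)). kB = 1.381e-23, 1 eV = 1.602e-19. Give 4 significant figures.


Step 1: Convert mu to Joules: 0.3108*1.602e-19 = 4.979e-20 J
Step 2: kB*T = 1.381e-23*1205.5 = 1.665e-20 J
Step 3: mu/(kB*T) = 2.991
Step 4: z = exp(2.991) = 19.9

19.9


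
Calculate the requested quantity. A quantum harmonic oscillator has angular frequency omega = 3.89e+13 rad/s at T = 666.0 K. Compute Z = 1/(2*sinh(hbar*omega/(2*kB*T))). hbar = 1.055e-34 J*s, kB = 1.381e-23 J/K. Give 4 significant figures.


Step 1: Compute x = hbar*omega/(kB*T) = 1.055e-34*3.89e+13/(1.381e-23*666.0) = 0.4462
Step 2: x/2 = 0.2231
Step 3: sinh(x/2) = 0.225
Step 4: Z = 1/(2*0.225) = 2.223

2.223


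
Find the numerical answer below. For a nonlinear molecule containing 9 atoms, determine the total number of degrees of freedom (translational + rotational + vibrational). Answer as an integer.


Step 1: Translational DOF = 3
Step 2: Rotational DOF (nonlinear) = 3
Step 3: Vibrational DOF = 3*9 - 6 = 21
Step 4: Total = 3 + 3 + 21 = 27

27


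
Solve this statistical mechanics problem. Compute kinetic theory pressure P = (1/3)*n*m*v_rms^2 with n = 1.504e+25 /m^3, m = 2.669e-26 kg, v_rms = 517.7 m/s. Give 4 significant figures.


Step 1: v_rms^2 = 517.7^2 = 2.68e+05
Step 2: n*m = 1.504e+25*2.669e-26 = 0.4014
Step 3: P = (1/3)*0.4014*2.68e+05 = 3.586e+04 Pa

3.586e+04


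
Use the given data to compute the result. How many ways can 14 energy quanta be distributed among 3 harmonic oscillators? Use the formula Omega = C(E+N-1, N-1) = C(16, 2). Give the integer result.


Step 1: Use binomial coefficient C(16, 2)
Step 2: Numerator = 16! / 14!
Step 3: Denominator = 2!
Step 4: Omega = 120

120


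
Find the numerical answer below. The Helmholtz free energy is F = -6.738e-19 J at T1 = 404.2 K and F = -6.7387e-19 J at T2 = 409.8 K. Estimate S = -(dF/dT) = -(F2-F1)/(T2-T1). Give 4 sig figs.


Step 1: dF = F2 - F1 = -6.7387e-19 - (-6.738e-19) = -7e-23 J
Step 2: dT = T2 - T1 = 409.8 - 404.2 = 5.6 K
Step 3: S = -dF/dT = -(-7e-23)/5.6 = 1.25e-23 J/K

1.25e-23


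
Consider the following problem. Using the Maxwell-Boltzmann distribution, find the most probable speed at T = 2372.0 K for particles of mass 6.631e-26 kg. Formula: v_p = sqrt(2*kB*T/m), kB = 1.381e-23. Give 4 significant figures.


Step 1: Numerator = 2*kB*T = 2*1.381e-23*2372.0 = 6.551e-20
Step 2: Ratio = 6.551e-20 / 6.631e-26 = 9.88e+05
Step 3: v_p = sqrt(9.88e+05) = 994 m/s

994


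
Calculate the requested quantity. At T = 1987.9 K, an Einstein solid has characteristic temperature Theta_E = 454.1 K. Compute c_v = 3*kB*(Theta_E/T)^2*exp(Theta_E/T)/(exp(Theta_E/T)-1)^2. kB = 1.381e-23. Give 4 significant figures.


Step 1: x = Theta_E/T = 454.1/1987.9 = 0.2284
Step 2: x^2 = 0.05218
Step 3: exp(x) = 1.257
Step 4: c_v = 3*1.381e-23*0.05218*1.257/(1.257-1)^2 = 4.125e-23

4.125e-23


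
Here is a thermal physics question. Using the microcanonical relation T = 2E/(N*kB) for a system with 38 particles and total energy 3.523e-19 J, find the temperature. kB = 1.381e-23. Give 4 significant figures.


Step 1: Numerator = 2*E = 2*3.523e-19 = 7.046e-19 J
Step 2: Denominator = N*kB = 38*1.381e-23 = 5.248e-22
Step 3: T = 7.046e-19 / 5.248e-22 = 1343 K

1343


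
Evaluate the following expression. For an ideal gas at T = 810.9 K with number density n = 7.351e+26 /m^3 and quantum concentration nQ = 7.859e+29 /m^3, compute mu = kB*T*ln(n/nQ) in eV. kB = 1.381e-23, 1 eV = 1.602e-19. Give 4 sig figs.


Step 1: n/nQ = 7.351e+26/7.859e+29 = 0.0009354
Step 2: ln(n/nQ) = -6.975
Step 3: mu = kB*T*ln(n/nQ) = 1.12e-20*-6.975 = -7.811e-20 J
Step 4: Convert to eV: -7.811e-20/1.602e-19 = -0.4875 eV

-0.4875


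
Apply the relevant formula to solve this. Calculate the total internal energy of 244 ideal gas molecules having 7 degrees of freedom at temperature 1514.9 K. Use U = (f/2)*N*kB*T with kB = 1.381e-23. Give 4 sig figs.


Step 1: f/2 = 7/2 = 3.5
Step 2: N*kB*T = 244*1.381e-23*1514.9 = 5.105e-18
Step 3: U = 3.5 * 5.105e-18 = 1.787e-17 J

1.787e-17


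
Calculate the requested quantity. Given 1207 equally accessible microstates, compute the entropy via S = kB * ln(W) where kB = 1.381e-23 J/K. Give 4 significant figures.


Step 1: ln(W) = ln(1207) = 7.096
Step 2: S = kB * ln(W) = 1.381e-23 * 7.096
Step 3: S = 9.799e-23 J/K

9.799e-23


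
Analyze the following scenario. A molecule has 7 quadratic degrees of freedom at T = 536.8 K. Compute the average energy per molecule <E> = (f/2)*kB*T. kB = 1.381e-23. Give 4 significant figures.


Step 1: f/2 = 7/2 = 3.5
Step 2: kB*T = 1.381e-23 * 536.8 = 7.413e-21
Step 3: <E> = 3.5 * 7.413e-21 = 2.595e-20 J

2.595e-20


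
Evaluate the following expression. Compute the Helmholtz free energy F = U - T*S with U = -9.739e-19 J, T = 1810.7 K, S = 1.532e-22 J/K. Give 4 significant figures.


Step 1: T*S = 1810.7 * 1.532e-22 = 2.774e-19 J
Step 2: F = U - T*S = -9.739e-19 - 2.774e-19
Step 3: F = -1.251e-18 J

-1.251e-18


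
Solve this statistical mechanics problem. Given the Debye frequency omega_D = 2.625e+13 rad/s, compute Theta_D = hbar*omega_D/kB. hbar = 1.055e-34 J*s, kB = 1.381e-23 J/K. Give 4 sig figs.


Step 1: hbar*omega_D = 1.055e-34 * 2.625e+13 = 2.769e-21 J
Step 2: Theta_D = 2.769e-21 / 1.381e-23
Step 3: Theta_D = 200.5 K

200.5


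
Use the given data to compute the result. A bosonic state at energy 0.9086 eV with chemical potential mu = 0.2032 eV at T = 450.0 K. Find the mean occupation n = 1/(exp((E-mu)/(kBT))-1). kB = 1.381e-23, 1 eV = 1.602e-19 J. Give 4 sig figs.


Step 1: (E - mu) = 0.7054 eV
Step 2: x = (E-mu)*eV/(kB*T) = 0.7054*1.602e-19/(1.381e-23*450.0) = 18.18
Step 3: exp(x) = 7.893e+07
Step 4: n = 1/(exp(x)-1) = 1.267e-08

1.267e-08


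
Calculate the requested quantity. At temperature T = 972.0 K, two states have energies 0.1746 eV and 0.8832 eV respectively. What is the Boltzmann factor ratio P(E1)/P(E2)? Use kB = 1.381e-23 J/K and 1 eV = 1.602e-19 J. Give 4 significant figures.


Step 1: Compute energy difference dE = E1 - E2 = 0.1746 - 0.8832 = -0.7086 eV
Step 2: Convert to Joules: dE_J = -0.7086 * 1.602e-19 = -1.135e-19 J
Step 3: Compute exponent = -dE_J / (kB * T) = -(-1.135e-19) / (1.381e-23 * 972.0) = 8.457
Step 4: P(E1)/P(E2) = exp(8.457) = 4707

4707


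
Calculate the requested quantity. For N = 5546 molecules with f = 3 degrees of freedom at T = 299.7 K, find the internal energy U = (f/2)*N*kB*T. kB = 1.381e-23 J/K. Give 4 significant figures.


Step 1: f/2 = 3/2 = 1.5
Step 2: N*kB*T = 5546*1.381e-23*299.7 = 2.295e-17
Step 3: U = 1.5 * 2.295e-17 = 3.443e-17 J

3.443e-17


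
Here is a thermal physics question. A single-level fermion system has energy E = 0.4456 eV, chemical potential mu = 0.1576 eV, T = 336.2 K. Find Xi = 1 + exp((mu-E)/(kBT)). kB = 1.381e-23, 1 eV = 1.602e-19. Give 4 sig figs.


Step 1: (mu - E) = 0.1576 - 0.4456 = -0.288 eV
Step 2: x = (mu-E)*eV/(kB*T) = -0.288*1.602e-19/(1.381e-23*336.2) = -9.937
Step 3: exp(x) = 4.834e-05
Step 4: Xi = 1 + 4.834e-05 = 1

1


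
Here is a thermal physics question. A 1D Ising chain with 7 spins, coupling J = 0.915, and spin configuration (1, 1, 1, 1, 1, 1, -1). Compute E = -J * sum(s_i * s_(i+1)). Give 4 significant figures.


Step 1: Nearest-neighbor products: 1, 1, 1, 1, 1, -1
Step 2: Sum of products = 4
Step 3: E = -0.915 * 4 = -3.66

-3.66


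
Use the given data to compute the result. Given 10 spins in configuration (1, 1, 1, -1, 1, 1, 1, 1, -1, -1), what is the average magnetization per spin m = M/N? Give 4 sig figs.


Step 1: Count up spins (+1): 7, down spins (-1): 3
Step 2: Total magnetization M = 7 - 3 = 4
Step 3: m = M/N = 4/10 = 0.4

0.4


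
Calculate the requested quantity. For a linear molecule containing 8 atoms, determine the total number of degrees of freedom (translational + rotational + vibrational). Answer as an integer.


Step 1: Translational DOF = 3
Step 2: Rotational DOF (linear) = 2
Step 3: Vibrational DOF = 3*8 - 5 = 19
Step 4: Total = 3 + 2 + 19 = 24

24


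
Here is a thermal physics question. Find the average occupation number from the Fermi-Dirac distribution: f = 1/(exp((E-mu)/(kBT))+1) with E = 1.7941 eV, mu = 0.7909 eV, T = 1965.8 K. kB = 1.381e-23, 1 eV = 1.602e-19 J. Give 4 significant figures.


Step 1: (E - mu) = 1.7941 - 0.7909 = 1.003 eV
Step 2: Convert: (E-mu)*eV = 1.607e-19 J
Step 3: x = (E-mu)*eV/(kB*T) = 5.92
Step 4: f = 1/(exp(5.92)+1) = 0.002678

0.002678


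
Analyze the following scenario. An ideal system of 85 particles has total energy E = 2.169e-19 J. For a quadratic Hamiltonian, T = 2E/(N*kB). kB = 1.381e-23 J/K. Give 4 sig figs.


Step 1: Numerator = 2*E = 2*2.169e-19 = 4.338e-19 J
Step 2: Denominator = N*kB = 85*1.381e-23 = 1.174e-21
Step 3: T = 4.338e-19 / 1.174e-21 = 369.6 K

369.6


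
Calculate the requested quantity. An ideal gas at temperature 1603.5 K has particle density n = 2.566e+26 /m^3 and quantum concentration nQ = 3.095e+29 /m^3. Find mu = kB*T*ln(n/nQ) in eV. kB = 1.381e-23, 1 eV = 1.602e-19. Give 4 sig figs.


Step 1: n/nQ = 2.566e+26/3.095e+29 = 0.0008291
Step 2: ln(n/nQ) = -7.095
Step 3: mu = kB*T*ln(n/nQ) = 2.214e-20*-7.095 = -1.571e-19 J
Step 4: Convert to eV: -1.571e-19/1.602e-19 = -0.9808 eV

-0.9808


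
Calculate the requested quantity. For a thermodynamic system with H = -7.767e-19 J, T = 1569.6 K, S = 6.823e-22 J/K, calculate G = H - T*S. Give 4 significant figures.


Step 1: T*S = 1569.6 * 6.823e-22 = 1.071e-18 J
Step 2: G = H - T*S = -7.767e-19 - 1.071e-18
Step 3: G = -1.848e-18 J

-1.848e-18


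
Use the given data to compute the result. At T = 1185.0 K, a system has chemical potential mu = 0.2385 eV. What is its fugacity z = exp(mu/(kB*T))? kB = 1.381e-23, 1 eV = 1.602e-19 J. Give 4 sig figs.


Step 1: Convert mu to Joules: 0.2385*1.602e-19 = 3.821e-20 J
Step 2: kB*T = 1.381e-23*1185.0 = 1.636e-20 J
Step 3: mu/(kB*T) = 2.335
Step 4: z = exp(2.335) = 10.33

10.33


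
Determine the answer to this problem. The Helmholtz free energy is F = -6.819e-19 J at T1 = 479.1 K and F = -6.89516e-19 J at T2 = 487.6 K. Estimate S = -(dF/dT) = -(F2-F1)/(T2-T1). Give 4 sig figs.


Step 1: dF = F2 - F1 = -6.89516e-19 - (-6.819e-19) = -7.616e-21 J
Step 2: dT = T2 - T1 = 487.6 - 479.1 = 8.5 K
Step 3: S = -dF/dT = -(-7.616e-21)/8.5 = 8.96e-22 J/K

8.96e-22


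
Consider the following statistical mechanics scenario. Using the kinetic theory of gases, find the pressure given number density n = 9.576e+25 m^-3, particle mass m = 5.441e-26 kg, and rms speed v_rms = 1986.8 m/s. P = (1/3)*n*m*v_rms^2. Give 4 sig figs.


Step 1: v_rms^2 = 1986.8^2 = 3.947e+06
Step 2: n*m = 9.576e+25*5.441e-26 = 5.21
Step 3: P = (1/3)*5.21*3.947e+06 = 6.856e+06 Pa

6.856e+06


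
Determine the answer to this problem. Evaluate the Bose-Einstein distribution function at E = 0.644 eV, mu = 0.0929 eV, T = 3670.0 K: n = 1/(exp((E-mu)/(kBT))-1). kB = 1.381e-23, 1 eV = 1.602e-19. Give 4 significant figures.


Step 1: (E - mu) = 0.5511 eV
Step 2: x = (E-mu)*eV/(kB*T) = 0.5511*1.602e-19/(1.381e-23*3670.0) = 1.742
Step 3: exp(x) = 5.708
Step 4: n = 1/(exp(x)-1) = 0.2124

0.2124


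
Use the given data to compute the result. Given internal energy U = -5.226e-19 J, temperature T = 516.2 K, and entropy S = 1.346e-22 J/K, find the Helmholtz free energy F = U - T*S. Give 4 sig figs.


Step 1: T*S = 516.2 * 1.346e-22 = 6.948e-20 J
Step 2: F = U - T*S = -5.226e-19 - 6.948e-20
Step 3: F = -5.921e-19 J

-5.921e-19


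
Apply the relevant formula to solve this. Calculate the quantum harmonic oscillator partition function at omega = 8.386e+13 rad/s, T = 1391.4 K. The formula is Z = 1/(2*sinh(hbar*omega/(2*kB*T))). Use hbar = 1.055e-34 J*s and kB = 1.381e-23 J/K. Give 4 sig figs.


Step 1: Compute x = hbar*omega/(kB*T) = 1.055e-34*8.386e+13/(1.381e-23*1391.4) = 0.4604
Step 2: x/2 = 0.2302
Step 3: sinh(x/2) = 0.2323
Step 4: Z = 1/(2*0.2323) = 2.153

2.153


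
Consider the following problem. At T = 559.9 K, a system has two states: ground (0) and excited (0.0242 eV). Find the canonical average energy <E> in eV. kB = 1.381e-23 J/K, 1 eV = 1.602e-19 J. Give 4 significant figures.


Step 1: beta*E = 0.0242*1.602e-19/(1.381e-23*559.9) = 0.5014
Step 2: exp(-beta*E) = 0.6057
Step 3: <E> = 0.0242*0.6057/(1+0.6057) = 0.009129 eV

0.009129


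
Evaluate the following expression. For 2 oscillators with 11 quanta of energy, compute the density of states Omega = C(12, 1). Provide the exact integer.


Step 1: Use binomial coefficient C(12, 1)
Step 2: Numerator = 12! / 11!
Step 3: Denominator = 1!
Step 4: Omega = 12

12


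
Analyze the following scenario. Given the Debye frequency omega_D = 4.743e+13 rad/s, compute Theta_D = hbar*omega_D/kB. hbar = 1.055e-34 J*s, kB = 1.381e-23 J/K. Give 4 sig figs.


Step 1: hbar*omega_D = 1.055e-34 * 4.743e+13 = 5.004e-21 J
Step 2: Theta_D = 5.004e-21 / 1.381e-23
Step 3: Theta_D = 362.3 K

362.3


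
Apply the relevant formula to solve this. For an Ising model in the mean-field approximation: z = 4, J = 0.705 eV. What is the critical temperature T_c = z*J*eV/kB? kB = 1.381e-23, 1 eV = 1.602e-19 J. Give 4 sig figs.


Step 1: z*J = 4*0.705 = 2.82 eV
Step 2: Convert to Joules: 2.82*1.602e-19 = 4.518e-19 J
Step 3: T_c = 4.518e-19 / 1.381e-23 = 3.271e+04 K

3.271e+04


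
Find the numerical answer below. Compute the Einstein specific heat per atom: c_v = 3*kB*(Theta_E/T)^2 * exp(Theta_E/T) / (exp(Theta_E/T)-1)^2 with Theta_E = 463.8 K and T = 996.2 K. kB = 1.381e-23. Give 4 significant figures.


Step 1: x = Theta_E/T = 463.8/996.2 = 0.4656
Step 2: x^2 = 0.2168
Step 3: exp(x) = 1.593
Step 4: c_v = 3*1.381e-23*0.2168*1.593/(1.593-1)^2 = 4.069e-23

4.069e-23


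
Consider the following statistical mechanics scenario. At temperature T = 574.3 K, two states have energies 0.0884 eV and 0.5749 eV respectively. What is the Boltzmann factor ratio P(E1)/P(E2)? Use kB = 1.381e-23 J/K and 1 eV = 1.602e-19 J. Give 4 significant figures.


Step 1: Compute energy difference dE = E1 - E2 = 0.0884 - 0.5749 = -0.4865 eV
Step 2: Convert to Joules: dE_J = -0.4865 * 1.602e-19 = -7.794e-20 J
Step 3: Compute exponent = -dE_J / (kB * T) = -(-7.794e-20) / (1.381e-23 * 574.3) = 9.827
Step 4: P(E1)/P(E2) = exp(9.827) = 1.852e+04

1.852e+04


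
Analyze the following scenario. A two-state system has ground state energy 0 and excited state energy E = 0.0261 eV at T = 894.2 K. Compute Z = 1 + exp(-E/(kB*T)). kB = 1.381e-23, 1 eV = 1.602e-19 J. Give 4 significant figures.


Step 1: Compute beta*E = E*eV/(kB*T) = 0.0261*1.602e-19/(1.381e-23*894.2) = 0.3386
Step 2: exp(-beta*E) = exp(-0.3386) = 0.7128
Step 3: Z = 1 + 0.7128 = 1.713

1.713


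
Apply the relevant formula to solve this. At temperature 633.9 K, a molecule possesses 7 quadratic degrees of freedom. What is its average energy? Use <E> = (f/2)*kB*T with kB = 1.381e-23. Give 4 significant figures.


Step 1: f/2 = 7/2 = 3.5
Step 2: kB*T = 1.381e-23 * 633.9 = 8.754e-21
Step 3: <E> = 3.5 * 8.754e-21 = 3.064e-20 J

3.064e-20


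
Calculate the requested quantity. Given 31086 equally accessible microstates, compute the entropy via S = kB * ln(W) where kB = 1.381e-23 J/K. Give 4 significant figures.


Step 1: ln(W) = ln(31086) = 10.34
Step 2: S = kB * ln(W) = 1.381e-23 * 10.34
Step 3: S = 1.429e-22 J/K

1.429e-22


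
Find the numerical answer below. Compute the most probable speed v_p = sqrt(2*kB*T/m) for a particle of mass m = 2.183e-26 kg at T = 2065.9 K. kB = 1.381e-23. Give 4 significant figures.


Step 1: Numerator = 2*kB*T = 2*1.381e-23*2065.9 = 5.706e-20
Step 2: Ratio = 5.706e-20 / 2.183e-26 = 2.614e+06
Step 3: v_p = sqrt(2.614e+06) = 1617 m/s

1617


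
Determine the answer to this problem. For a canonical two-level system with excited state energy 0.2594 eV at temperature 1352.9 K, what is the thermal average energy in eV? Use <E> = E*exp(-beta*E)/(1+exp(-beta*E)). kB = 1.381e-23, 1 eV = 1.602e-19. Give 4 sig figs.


Step 1: beta*E = 0.2594*1.602e-19/(1.381e-23*1352.9) = 2.224
Step 2: exp(-beta*E) = 0.1082
Step 3: <E> = 0.2594*0.1082/(1+0.1082) = 0.02532 eV

0.02532


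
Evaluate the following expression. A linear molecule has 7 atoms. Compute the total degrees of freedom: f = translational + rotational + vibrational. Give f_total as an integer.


Step 1: Translational DOF = 3
Step 2: Rotational DOF (linear) = 2
Step 3: Vibrational DOF = 3*7 - 5 = 16
Step 4: Total = 3 + 2 + 16 = 21

21


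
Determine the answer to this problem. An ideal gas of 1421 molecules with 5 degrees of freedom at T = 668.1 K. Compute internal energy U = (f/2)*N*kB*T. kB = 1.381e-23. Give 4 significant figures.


Step 1: f/2 = 5/2 = 2.5
Step 2: N*kB*T = 1421*1.381e-23*668.1 = 1.311e-17
Step 3: U = 2.5 * 1.311e-17 = 3.278e-17 J

3.278e-17


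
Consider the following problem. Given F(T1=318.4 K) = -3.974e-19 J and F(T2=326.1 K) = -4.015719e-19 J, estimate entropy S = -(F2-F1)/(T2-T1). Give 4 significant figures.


Step 1: dF = F2 - F1 = -4.015719e-19 - (-3.974e-19) = -4.1719e-21 J
Step 2: dT = T2 - T1 = 326.1 - 318.4 = 7.7 K
Step 3: S = -dF/dT = -(-4.1719e-21)/7.7 = 5.418e-22 J/K

5.418e-22


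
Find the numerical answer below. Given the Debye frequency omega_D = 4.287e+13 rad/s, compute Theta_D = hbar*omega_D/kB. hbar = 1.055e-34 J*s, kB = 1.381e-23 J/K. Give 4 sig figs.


Step 1: hbar*omega_D = 1.055e-34 * 4.287e+13 = 4.523e-21 J
Step 2: Theta_D = 4.523e-21 / 1.381e-23
Step 3: Theta_D = 327.5 K

327.5


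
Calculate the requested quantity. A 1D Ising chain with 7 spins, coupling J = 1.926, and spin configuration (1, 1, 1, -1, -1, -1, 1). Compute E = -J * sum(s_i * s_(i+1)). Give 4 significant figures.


Step 1: Nearest-neighbor products: 1, 1, -1, 1, 1, -1
Step 2: Sum of products = 2
Step 3: E = -1.926 * 2 = -3.852

-3.852


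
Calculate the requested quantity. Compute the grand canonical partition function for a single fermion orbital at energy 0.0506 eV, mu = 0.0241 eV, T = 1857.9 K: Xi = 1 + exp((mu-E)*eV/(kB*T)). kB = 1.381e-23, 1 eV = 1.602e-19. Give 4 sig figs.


Step 1: (mu - E) = 0.0241 - 0.0506 = -0.0265 eV
Step 2: x = (mu-E)*eV/(kB*T) = -0.0265*1.602e-19/(1.381e-23*1857.9) = -0.1655
Step 3: exp(x) = 0.8475
Step 4: Xi = 1 + 0.8475 = 1.848

1.848


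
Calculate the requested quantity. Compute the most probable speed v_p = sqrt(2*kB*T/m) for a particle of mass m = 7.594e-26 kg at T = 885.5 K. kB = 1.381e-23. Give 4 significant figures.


Step 1: Numerator = 2*kB*T = 2*1.381e-23*885.5 = 2.446e-20
Step 2: Ratio = 2.446e-20 / 7.594e-26 = 3.221e+05
Step 3: v_p = sqrt(3.221e+05) = 567.5 m/s

567.5


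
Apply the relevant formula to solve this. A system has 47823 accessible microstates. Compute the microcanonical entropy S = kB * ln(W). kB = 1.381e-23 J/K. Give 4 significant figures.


Step 1: ln(W) = ln(47823) = 10.78
Step 2: S = kB * ln(W) = 1.381e-23 * 10.78
Step 3: S = 1.488e-22 J/K

1.488e-22


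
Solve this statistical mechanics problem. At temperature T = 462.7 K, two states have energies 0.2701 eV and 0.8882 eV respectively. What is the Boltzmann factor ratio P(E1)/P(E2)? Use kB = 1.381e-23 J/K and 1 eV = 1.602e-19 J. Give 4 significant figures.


Step 1: Compute energy difference dE = E1 - E2 = 0.2701 - 0.8882 = -0.6181 eV
Step 2: Convert to Joules: dE_J = -0.6181 * 1.602e-19 = -9.902e-20 J
Step 3: Compute exponent = -dE_J / (kB * T) = -(-9.902e-20) / (1.381e-23 * 462.7) = 15.5
Step 4: P(E1)/P(E2) = exp(15.5) = 5.37e+06

5.37e+06


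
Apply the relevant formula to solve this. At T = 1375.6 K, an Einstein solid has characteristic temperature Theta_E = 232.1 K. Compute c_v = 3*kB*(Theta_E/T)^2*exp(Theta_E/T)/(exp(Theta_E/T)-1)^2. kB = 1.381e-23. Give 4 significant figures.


Step 1: x = Theta_E/T = 232.1/1375.6 = 0.1687
Step 2: x^2 = 0.02847
Step 3: exp(x) = 1.184
Step 4: c_v = 3*1.381e-23*0.02847*1.184/(1.184-1)^2 = 4.133e-23

4.133e-23


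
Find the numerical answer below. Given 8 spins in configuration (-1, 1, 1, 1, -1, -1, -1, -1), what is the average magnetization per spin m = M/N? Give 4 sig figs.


Step 1: Count up spins (+1): 3, down spins (-1): 5
Step 2: Total magnetization M = 3 - 5 = -2
Step 3: m = M/N = -2/8 = -0.25

-0.25


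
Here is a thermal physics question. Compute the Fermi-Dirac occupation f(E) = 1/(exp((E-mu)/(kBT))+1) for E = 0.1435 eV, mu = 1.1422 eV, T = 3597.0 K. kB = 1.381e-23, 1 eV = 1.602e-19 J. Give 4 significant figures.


Step 1: (E - mu) = 0.1435 - 1.1422 = -0.9987 eV
Step 2: Convert: (E-mu)*eV = -1.6e-19 J
Step 3: x = (E-mu)*eV/(kB*T) = -3.221
Step 4: f = 1/(exp(-3.221)+1) = 0.9616

0.9616


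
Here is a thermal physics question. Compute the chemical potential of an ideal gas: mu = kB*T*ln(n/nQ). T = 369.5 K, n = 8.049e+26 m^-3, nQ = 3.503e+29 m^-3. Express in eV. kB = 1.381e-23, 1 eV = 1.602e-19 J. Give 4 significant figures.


Step 1: n/nQ = 8.049e+26/3.503e+29 = 0.002298
Step 2: ln(n/nQ) = -6.076
Step 3: mu = kB*T*ln(n/nQ) = 5.103e-21*-6.076 = -3.1e-20 J
Step 4: Convert to eV: -3.1e-20/1.602e-19 = -0.1935 eV

-0.1935


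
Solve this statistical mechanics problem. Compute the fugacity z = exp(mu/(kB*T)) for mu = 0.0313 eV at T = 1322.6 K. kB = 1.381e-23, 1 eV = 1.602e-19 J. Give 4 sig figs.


Step 1: Convert mu to Joules: 0.0313*1.602e-19 = 5.014e-21 J
Step 2: kB*T = 1.381e-23*1322.6 = 1.827e-20 J
Step 3: mu/(kB*T) = 0.2745
Step 4: z = exp(0.2745) = 1.316

1.316


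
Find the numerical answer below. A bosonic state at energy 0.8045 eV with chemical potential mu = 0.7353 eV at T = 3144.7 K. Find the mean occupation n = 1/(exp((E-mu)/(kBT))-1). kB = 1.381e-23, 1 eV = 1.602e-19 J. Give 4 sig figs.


Step 1: (E - mu) = 0.0692 eV
Step 2: x = (E-mu)*eV/(kB*T) = 0.0692*1.602e-19/(1.381e-23*3144.7) = 0.2553
Step 3: exp(x) = 1.291
Step 4: n = 1/(exp(x)-1) = 3.439

3.439


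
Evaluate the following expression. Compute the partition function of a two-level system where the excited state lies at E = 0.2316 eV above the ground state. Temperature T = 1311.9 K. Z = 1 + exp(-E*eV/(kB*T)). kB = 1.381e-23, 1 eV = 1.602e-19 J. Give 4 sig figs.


Step 1: Compute beta*E = E*eV/(kB*T) = 0.2316*1.602e-19/(1.381e-23*1311.9) = 2.048
Step 2: exp(-beta*E) = exp(-2.048) = 0.129
Step 3: Z = 1 + 0.129 = 1.129

1.129


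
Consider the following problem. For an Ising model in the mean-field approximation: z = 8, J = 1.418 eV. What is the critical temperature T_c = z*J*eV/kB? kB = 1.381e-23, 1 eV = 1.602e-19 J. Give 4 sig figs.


Step 1: z*J = 8*1.418 = 11.34 eV
Step 2: Convert to Joules: 11.34*1.602e-19 = 1.817e-18 J
Step 3: T_c = 1.817e-18 / 1.381e-23 = 1.316e+05 K

1.316e+05


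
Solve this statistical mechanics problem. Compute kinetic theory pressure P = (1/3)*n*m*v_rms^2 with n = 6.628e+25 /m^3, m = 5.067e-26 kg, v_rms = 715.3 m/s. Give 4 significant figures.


Step 1: v_rms^2 = 715.3^2 = 5.117e+05
Step 2: n*m = 6.628e+25*5.067e-26 = 3.358
Step 3: P = (1/3)*3.358*5.117e+05 = 5.728e+05 Pa

5.728e+05


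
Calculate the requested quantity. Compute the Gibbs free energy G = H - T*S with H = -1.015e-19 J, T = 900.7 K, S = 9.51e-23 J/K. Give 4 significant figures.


Step 1: T*S = 900.7 * 9.51e-23 = 8.566e-20 J
Step 2: G = H - T*S = -1.015e-19 - 8.566e-20
Step 3: G = -1.872e-19 J

-1.872e-19


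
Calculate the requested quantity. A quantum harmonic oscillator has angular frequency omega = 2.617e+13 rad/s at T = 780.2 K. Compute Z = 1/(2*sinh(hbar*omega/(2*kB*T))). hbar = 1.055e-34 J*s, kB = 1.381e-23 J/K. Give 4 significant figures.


Step 1: Compute x = hbar*omega/(kB*T) = 1.055e-34*2.617e+13/(1.381e-23*780.2) = 0.2562
Step 2: x/2 = 0.1281
Step 3: sinh(x/2) = 0.1285
Step 4: Z = 1/(2*0.1285) = 3.892

3.892


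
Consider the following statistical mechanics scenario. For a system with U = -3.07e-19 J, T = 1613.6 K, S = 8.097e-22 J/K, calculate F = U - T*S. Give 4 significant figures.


Step 1: T*S = 1613.6 * 8.097e-22 = 1.307e-18 J
Step 2: F = U - T*S = -3.07e-19 - 1.307e-18
Step 3: F = -1.614e-18 J

-1.614e-18


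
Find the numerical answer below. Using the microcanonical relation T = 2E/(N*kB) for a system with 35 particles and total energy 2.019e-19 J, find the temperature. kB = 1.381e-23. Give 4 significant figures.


Step 1: Numerator = 2*E = 2*2.019e-19 = 4.038e-19 J
Step 2: Denominator = N*kB = 35*1.381e-23 = 4.833e-22
Step 3: T = 4.038e-19 / 4.833e-22 = 835.4 K

835.4


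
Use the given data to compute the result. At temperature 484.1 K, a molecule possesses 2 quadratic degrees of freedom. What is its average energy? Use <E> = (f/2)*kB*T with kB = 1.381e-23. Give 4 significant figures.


Step 1: f/2 = 2/2 = 1
Step 2: kB*T = 1.381e-23 * 484.1 = 6.685e-21
Step 3: <E> = 1 * 6.685e-21 = 6.685e-21 J

6.685e-21


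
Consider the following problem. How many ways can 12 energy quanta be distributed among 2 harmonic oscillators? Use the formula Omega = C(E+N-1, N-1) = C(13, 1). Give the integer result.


Step 1: Use binomial coefficient C(13, 1)
Step 2: Numerator = 13! / 12!
Step 3: Denominator = 1!
Step 4: Omega = 13

13


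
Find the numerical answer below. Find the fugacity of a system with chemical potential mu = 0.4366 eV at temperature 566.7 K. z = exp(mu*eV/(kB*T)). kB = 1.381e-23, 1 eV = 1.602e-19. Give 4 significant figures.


Step 1: Convert mu to Joules: 0.4366*1.602e-19 = 6.994e-20 J
Step 2: kB*T = 1.381e-23*566.7 = 7.826e-21 J
Step 3: mu/(kB*T) = 8.937
Step 4: z = exp(8.937) = 7610

7610


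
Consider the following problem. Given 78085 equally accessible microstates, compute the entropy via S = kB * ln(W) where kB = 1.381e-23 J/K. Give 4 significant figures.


Step 1: ln(W) = ln(78085) = 11.27
Step 2: S = kB * ln(W) = 1.381e-23 * 11.27
Step 3: S = 1.556e-22 J/K

1.556e-22


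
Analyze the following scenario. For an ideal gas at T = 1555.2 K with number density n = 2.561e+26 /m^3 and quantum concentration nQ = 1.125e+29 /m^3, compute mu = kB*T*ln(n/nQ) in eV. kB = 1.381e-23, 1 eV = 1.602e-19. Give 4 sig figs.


Step 1: n/nQ = 2.561e+26/1.125e+29 = 0.002276
Step 2: ln(n/nQ) = -6.085
Step 3: mu = kB*T*ln(n/nQ) = 2.148e-20*-6.085 = -1.307e-19 J
Step 4: Convert to eV: -1.307e-19/1.602e-19 = -0.8158 eV

-0.8158


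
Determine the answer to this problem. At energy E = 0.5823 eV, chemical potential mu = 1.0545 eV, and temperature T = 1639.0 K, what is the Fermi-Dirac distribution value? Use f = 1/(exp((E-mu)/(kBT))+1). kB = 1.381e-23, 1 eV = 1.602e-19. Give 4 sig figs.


Step 1: (E - mu) = 0.5823 - 1.0545 = -0.4722 eV
Step 2: Convert: (E-mu)*eV = -7.565e-20 J
Step 3: x = (E-mu)*eV/(kB*T) = -3.342
Step 4: f = 1/(exp(-3.342)+1) = 0.9658

0.9658
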